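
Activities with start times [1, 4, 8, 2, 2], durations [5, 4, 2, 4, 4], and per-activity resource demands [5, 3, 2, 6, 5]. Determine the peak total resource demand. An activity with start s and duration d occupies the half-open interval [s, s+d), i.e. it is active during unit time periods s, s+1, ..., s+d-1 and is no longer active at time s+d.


Each activity i is active on [start_i, start_i + duration_i).
Compute total resource usage per time slot:
  t=0: active resources = [], total = 0
  t=1: active resources = [5], total = 5
  t=2: active resources = [5, 6, 5], total = 16
  t=3: active resources = [5, 6, 5], total = 16
  t=4: active resources = [5, 3, 6, 5], total = 19
  t=5: active resources = [5, 3, 6, 5], total = 19
  t=6: active resources = [3], total = 3
  t=7: active resources = [3], total = 3
  t=8: active resources = [2], total = 2
  t=9: active resources = [2], total = 2
Peak resource demand = 19

19


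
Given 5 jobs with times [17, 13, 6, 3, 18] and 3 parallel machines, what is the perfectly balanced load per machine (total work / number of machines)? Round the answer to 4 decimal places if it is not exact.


Total processing time = 17 + 13 + 6 + 3 + 18 = 57
Number of machines = 3
Ideal balanced load = 57 / 3 = 19.0

19.0


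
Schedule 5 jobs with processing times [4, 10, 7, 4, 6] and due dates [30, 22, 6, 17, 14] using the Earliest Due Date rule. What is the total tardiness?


Sort by due date (EDD order): [(7, 6), (6, 14), (4, 17), (10, 22), (4, 30)]
Compute completion times and tardiness:
  Job 1: p=7, d=6, C=7, tardiness=max(0,7-6)=1
  Job 2: p=6, d=14, C=13, tardiness=max(0,13-14)=0
  Job 3: p=4, d=17, C=17, tardiness=max(0,17-17)=0
  Job 4: p=10, d=22, C=27, tardiness=max(0,27-22)=5
  Job 5: p=4, d=30, C=31, tardiness=max(0,31-30)=1
Total tardiness = 7

7


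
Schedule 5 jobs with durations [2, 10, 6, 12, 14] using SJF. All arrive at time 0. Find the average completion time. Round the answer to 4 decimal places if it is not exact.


SJF order (ascending): [2, 6, 10, 12, 14]
Completion times:
  Job 1: burst=2, C=2
  Job 2: burst=6, C=8
  Job 3: burst=10, C=18
  Job 4: burst=12, C=30
  Job 5: burst=14, C=44
Average completion = 102/5 = 20.4

20.4


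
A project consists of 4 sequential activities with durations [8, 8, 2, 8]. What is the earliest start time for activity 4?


Activity 4 starts after activities 1 through 3 complete.
Predecessor durations: [8, 8, 2]
ES = 8 + 8 + 2 = 18

18


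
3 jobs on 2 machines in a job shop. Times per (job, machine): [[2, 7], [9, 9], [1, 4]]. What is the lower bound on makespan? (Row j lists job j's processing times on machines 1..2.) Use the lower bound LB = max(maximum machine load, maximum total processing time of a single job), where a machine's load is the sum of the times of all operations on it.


Machine loads:
  Machine 1: 2 + 9 + 1 = 12
  Machine 2: 7 + 9 + 4 = 20
Max machine load = 20
Job totals:
  Job 1: 9
  Job 2: 18
  Job 3: 5
Max job total = 18
Lower bound = max(20, 18) = 20

20


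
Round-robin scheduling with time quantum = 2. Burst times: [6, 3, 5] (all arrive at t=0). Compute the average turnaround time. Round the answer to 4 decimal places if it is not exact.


Time quantum = 2
Execution trace:
  J1 runs 2 units, time = 2
  J2 runs 2 units, time = 4
  J3 runs 2 units, time = 6
  J1 runs 2 units, time = 8
  J2 runs 1 units, time = 9
  J3 runs 2 units, time = 11
  J1 runs 2 units, time = 13
  J3 runs 1 units, time = 14
Finish times: [13, 9, 14]
Average turnaround = 36/3 = 12.0

12.0


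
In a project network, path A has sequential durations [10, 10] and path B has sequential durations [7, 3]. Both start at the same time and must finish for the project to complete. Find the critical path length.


Path A total = 10 + 10 = 20
Path B total = 7 + 3 = 10
Critical path = longest path = max(20, 10) = 20

20


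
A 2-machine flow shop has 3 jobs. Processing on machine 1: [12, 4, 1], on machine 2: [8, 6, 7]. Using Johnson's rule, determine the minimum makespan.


Apply Johnson's rule:
  Group 1 (a <= b): [(3, 1, 7), (2, 4, 6)]
  Group 2 (a > b): [(1, 12, 8)]
Optimal job order: [3, 2, 1]
Schedule:
  Job 3: M1 done at 1, M2 done at 8
  Job 2: M1 done at 5, M2 done at 14
  Job 1: M1 done at 17, M2 done at 25
Makespan = 25

25


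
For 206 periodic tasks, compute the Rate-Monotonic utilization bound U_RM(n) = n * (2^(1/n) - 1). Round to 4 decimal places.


Compute 2^(1/206) = 1.0033704594
Subtract 1: 1.0033704594 - 1 = 0.0033704594
Multiply by n: 206 * 0.0033704594 = 0.6943146364
Round to 4 dp: 0.6943

0.6943


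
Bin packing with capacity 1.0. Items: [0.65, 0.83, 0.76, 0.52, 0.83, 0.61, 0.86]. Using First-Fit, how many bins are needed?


Place items sequentially using First-Fit:
  Item 0.65 -> new Bin 1
  Item 0.83 -> new Bin 2
  Item 0.76 -> new Bin 3
  Item 0.52 -> new Bin 4
  Item 0.83 -> new Bin 5
  Item 0.61 -> new Bin 6
  Item 0.86 -> new Bin 7
Total bins used = 7

7


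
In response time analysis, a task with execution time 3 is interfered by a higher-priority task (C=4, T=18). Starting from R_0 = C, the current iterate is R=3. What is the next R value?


R_next = C + ceil(R_prev / T_hp) * C_hp
ceil(3 / 18) = ceil(0.1667) = 1
Interference = 1 * 4 = 4
R_next = 3 + 4 = 7

7


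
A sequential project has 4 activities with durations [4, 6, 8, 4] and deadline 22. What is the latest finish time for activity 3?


LF(activity 3) = deadline - sum of successor durations
Successors: activities 4 through 4 with durations [4]
Sum of successor durations = 4
LF = 22 - 4 = 18

18


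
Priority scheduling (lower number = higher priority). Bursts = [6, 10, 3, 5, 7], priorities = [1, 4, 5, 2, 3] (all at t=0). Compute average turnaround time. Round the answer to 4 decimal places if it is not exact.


Sort by priority (ascending = highest first):
Order: [(1, 6), (2, 5), (3, 7), (4, 10), (5, 3)]
Completion times:
  Priority 1, burst=6, C=6
  Priority 2, burst=5, C=11
  Priority 3, burst=7, C=18
  Priority 4, burst=10, C=28
  Priority 5, burst=3, C=31
Average turnaround = 94/5 = 18.8

18.8


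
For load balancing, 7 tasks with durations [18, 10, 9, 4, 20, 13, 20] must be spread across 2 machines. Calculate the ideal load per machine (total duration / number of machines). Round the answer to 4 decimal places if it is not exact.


Total processing time = 18 + 10 + 9 + 4 + 20 + 13 + 20 = 94
Number of machines = 2
Ideal balanced load = 94 / 2 = 47.0

47.0


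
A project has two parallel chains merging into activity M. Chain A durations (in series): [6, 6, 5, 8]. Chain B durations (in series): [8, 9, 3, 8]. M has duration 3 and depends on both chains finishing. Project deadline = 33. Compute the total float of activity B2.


Forward pass: ES(B2) = sum of predecessors on chain B = 8
EF = ES + duration = 8 + 9 = 17
Backward pass: LF(M) = deadline = 33; LS(M) = 33 - 3 = 30
LF(B2) = LS(M) - sum(successors on chain B) = 30 - 11 = 19
LS = LF - duration = 19 - 9 = 10
Total float = LS - ES = 10 - 8 = 2

2


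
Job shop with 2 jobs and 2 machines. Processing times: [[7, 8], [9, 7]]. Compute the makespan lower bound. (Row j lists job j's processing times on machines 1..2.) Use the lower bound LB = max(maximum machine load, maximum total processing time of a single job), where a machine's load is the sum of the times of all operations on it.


Machine loads:
  Machine 1: 7 + 9 = 16
  Machine 2: 8 + 7 = 15
Max machine load = 16
Job totals:
  Job 1: 15
  Job 2: 16
Max job total = 16
Lower bound = max(16, 16) = 16

16


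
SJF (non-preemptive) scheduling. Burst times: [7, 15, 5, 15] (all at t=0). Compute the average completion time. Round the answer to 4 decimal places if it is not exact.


SJF order (ascending): [5, 7, 15, 15]
Completion times:
  Job 1: burst=5, C=5
  Job 2: burst=7, C=12
  Job 3: burst=15, C=27
  Job 4: burst=15, C=42
Average completion = 86/4 = 21.5

21.5


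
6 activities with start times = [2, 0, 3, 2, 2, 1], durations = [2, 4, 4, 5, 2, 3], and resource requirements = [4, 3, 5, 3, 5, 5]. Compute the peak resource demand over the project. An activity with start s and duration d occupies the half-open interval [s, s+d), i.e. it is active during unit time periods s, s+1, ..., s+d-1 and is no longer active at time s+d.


Each activity i is active on [start_i, start_i + duration_i).
Compute total resource usage per time slot:
  t=0: active resources = [3], total = 3
  t=1: active resources = [3, 5], total = 8
  t=2: active resources = [4, 3, 3, 5, 5], total = 20
  t=3: active resources = [4, 3, 5, 3, 5, 5], total = 25
  t=4: active resources = [5, 3], total = 8
  t=5: active resources = [5, 3], total = 8
  t=6: active resources = [5, 3], total = 8
Peak resource demand = 25

25


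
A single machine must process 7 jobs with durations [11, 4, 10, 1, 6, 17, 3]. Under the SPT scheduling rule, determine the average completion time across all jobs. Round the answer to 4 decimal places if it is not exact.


Sort jobs by processing time (SPT order): [1, 3, 4, 6, 10, 11, 17]
Compute completion times sequentially:
  Job 1: processing = 1, completes at 1
  Job 2: processing = 3, completes at 4
  Job 3: processing = 4, completes at 8
  Job 4: processing = 6, completes at 14
  Job 5: processing = 10, completes at 24
  Job 6: processing = 11, completes at 35
  Job 7: processing = 17, completes at 52
Sum of completion times = 138
Average completion time = 138/7 = 19.7143

19.7143


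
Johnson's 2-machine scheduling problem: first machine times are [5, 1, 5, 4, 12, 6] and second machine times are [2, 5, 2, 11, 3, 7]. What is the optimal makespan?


Apply Johnson's rule:
  Group 1 (a <= b): [(2, 1, 5), (4, 4, 11), (6, 6, 7)]
  Group 2 (a > b): [(5, 12, 3), (1, 5, 2), (3, 5, 2)]
Optimal job order: [2, 4, 6, 5, 1, 3]
Schedule:
  Job 2: M1 done at 1, M2 done at 6
  Job 4: M1 done at 5, M2 done at 17
  Job 6: M1 done at 11, M2 done at 24
  Job 5: M1 done at 23, M2 done at 27
  Job 1: M1 done at 28, M2 done at 30
  Job 3: M1 done at 33, M2 done at 35
Makespan = 35

35


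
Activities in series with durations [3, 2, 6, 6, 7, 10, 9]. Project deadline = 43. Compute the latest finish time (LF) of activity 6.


LF(activity 6) = deadline - sum of successor durations
Successors: activities 7 through 7 with durations [9]
Sum of successor durations = 9
LF = 43 - 9 = 34

34


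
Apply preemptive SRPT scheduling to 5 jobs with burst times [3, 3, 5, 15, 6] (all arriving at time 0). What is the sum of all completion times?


Since all jobs arrive at t=0, SRPT equals SPT ordering.
SPT order: [3, 3, 5, 6, 15]
Completion times:
  Job 1: p=3, C=3
  Job 2: p=3, C=6
  Job 3: p=5, C=11
  Job 4: p=6, C=17
  Job 5: p=15, C=32
Total completion time = 3 + 6 + 11 + 17 + 32 = 69

69


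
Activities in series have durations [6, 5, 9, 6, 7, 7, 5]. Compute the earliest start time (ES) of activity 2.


Activity 2 starts after activities 1 through 1 complete.
Predecessor durations: [6]
ES = 6 = 6

6


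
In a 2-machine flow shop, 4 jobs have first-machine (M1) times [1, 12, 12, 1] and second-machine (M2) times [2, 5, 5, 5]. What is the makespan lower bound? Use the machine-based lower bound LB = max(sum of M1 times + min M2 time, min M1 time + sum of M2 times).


LB1 = sum(M1 times) + min(M2 times) = 26 + 2 = 28
LB2 = min(M1 times) + sum(M2 times) = 1 + 17 = 18
Lower bound = max(LB1, LB2) = max(28, 18) = 28

28


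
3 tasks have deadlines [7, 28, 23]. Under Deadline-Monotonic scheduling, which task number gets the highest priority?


Sort tasks by relative deadline (ascending):
  Task 1: deadline = 7
  Task 3: deadline = 23
  Task 2: deadline = 28
Priority order (highest first): [1, 3, 2]
Highest priority task = 1

1


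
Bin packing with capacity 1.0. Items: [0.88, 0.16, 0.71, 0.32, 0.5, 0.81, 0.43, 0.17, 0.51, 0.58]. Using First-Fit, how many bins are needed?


Place items sequentially using First-Fit:
  Item 0.88 -> new Bin 1
  Item 0.16 -> new Bin 2
  Item 0.71 -> Bin 2 (now 0.87)
  Item 0.32 -> new Bin 3
  Item 0.5 -> Bin 3 (now 0.82)
  Item 0.81 -> new Bin 4
  Item 0.43 -> new Bin 5
  Item 0.17 -> Bin 3 (now 0.99)
  Item 0.51 -> Bin 5 (now 0.94)
  Item 0.58 -> new Bin 6
Total bins used = 6

6


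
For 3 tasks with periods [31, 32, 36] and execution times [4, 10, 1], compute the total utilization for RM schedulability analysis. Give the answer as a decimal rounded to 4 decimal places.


Compute individual utilizations (exact fractions):
  Task 1: C/T = 4/31 (approx. 0.129)
  Task 2: C/T = 10/32 = 5/16 (approx. 0.3125)
  Task 3: C/T = 1/36 (approx. 0.0278)
Total utilization U = 4/31 + 5/16 + 1/36 = 2095/4464
Rounded to 4 decimal places: U = 0.4693
RM (Liu & Layland) bound for 3 tasks = 0.779763; compare with U = 2095/4464 (approx. 0.469310)
U <= bound, so schedulable by RM sufficient condition.

0.4693


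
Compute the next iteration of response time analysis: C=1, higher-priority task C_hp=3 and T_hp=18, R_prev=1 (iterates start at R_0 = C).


R_next = C + ceil(R_prev / T_hp) * C_hp
ceil(1 / 18) = ceil(0.0556) = 1
Interference = 1 * 3 = 3
R_next = 1 + 3 = 4

4


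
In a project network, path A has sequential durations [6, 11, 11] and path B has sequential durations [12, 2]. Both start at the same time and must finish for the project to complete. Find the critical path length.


Path A total = 6 + 11 + 11 = 28
Path B total = 12 + 2 = 14
Critical path = longest path = max(28, 14) = 28

28


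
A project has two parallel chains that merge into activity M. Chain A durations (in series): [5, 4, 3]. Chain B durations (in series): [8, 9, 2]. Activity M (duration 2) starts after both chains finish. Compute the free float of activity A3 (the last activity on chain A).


ES(A3) = sum of predecessors on chain A = 9
EF(A3) = ES + duration = 9 + 3 = 12
Successor of A3 is M. ES(M) = max(sum(A), sum(B)) = max(12, 19) = 19
Free float = ES(successor) - EF(current) = 19 - 12 = 7

7


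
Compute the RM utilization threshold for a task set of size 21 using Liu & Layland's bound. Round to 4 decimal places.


Compute 2^(1/21) = 1.0335577830
Subtract 1: 1.0335577830 - 1 = 0.0335577830
Multiply by n: 21 * 0.0335577830 = 0.7047134430
Round to 4 dp: 0.7047

0.7047


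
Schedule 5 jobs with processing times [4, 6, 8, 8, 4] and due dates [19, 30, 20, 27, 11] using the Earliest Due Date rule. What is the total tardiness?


Sort by due date (EDD order): [(4, 11), (4, 19), (8, 20), (8, 27), (6, 30)]
Compute completion times and tardiness:
  Job 1: p=4, d=11, C=4, tardiness=max(0,4-11)=0
  Job 2: p=4, d=19, C=8, tardiness=max(0,8-19)=0
  Job 3: p=8, d=20, C=16, tardiness=max(0,16-20)=0
  Job 4: p=8, d=27, C=24, tardiness=max(0,24-27)=0
  Job 5: p=6, d=30, C=30, tardiness=max(0,30-30)=0
Total tardiness = 0

0


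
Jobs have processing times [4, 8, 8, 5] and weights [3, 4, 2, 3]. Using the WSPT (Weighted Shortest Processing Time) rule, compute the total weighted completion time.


Compute p/w ratios and sort ascending (WSPT): [(4, 3), (5, 3), (8, 4), (8, 2)]
Compute weighted completion times:
  Job (p=4,w=3): C=4, w*C=3*4=12
  Job (p=5,w=3): C=9, w*C=3*9=27
  Job (p=8,w=4): C=17, w*C=4*17=68
  Job (p=8,w=2): C=25, w*C=2*25=50
Total weighted completion time = 157

157


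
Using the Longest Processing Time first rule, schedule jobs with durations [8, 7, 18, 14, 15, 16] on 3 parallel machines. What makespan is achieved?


Sort jobs in decreasing order (LPT): [18, 16, 15, 14, 8, 7]
Assign each job to the least loaded machine:
  Machine 1: jobs [18, 7], load = 25
  Machine 2: jobs [16, 8], load = 24
  Machine 3: jobs [15, 14], load = 29
Makespan = max load = 29

29


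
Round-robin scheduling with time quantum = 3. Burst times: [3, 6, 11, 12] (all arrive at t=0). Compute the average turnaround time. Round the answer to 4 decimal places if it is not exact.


Time quantum = 3
Execution trace:
  J1 runs 3 units, time = 3
  J2 runs 3 units, time = 6
  J3 runs 3 units, time = 9
  J4 runs 3 units, time = 12
  J2 runs 3 units, time = 15
  J3 runs 3 units, time = 18
  J4 runs 3 units, time = 21
  J3 runs 3 units, time = 24
  J4 runs 3 units, time = 27
  J3 runs 2 units, time = 29
  J4 runs 3 units, time = 32
Finish times: [3, 15, 29, 32]
Average turnaround = 79/4 = 19.75

19.75


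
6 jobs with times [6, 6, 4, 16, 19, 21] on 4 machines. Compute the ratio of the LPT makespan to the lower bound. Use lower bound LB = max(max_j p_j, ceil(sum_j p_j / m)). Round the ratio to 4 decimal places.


LPT order: [21, 19, 16, 6, 6, 4]
Machine loads after assignment: [21, 19, 16, 16]
LPT makespan = 21
Lower bound = max(max_job, ceil(total/4)) = max(21, 18) = 21
Ratio = 21 / 21 = 1.0

1.0


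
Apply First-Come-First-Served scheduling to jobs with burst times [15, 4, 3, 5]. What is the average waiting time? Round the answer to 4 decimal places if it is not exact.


FCFS order (as given): [15, 4, 3, 5]
Waiting times:
  Job 1: wait = 0
  Job 2: wait = 15
  Job 3: wait = 19
  Job 4: wait = 22
Sum of waiting times = 56
Average waiting time = 56/4 = 14.0

14.0


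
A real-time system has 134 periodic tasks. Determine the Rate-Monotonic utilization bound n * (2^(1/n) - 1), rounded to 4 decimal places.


Compute 2^(1/134) = 1.0051861419
Subtract 1: 1.0051861419 - 1 = 0.0051861419
Multiply by n: 134 * 0.0051861419 = 0.6949430146
Round to 4 dp: 0.6949

0.6949


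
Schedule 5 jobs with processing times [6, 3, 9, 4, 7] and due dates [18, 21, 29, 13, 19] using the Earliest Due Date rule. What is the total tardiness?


Sort by due date (EDD order): [(4, 13), (6, 18), (7, 19), (3, 21), (9, 29)]
Compute completion times and tardiness:
  Job 1: p=4, d=13, C=4, tardiness=max(0,4-13)=0
  Job 2: p=6, d=18, C=10, tardiness=max(0,10-18)=0
  Job 3: p=7, d=19, C=17, tardiness=max(0,17-19)=0
  Job 4: p=3, d=21, C=20, tardiness=max(0,20-21)=0
  Job 5: p=9, d=29, C=29, tardiness=max(0,29-29)=0
Total tardiness = 0

0


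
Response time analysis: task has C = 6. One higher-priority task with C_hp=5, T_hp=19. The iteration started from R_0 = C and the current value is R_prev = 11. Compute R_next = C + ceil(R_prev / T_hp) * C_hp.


R_next = C + ceil(R_prev / T_hp) * C_hp
ceil(11 / 19) = ceil(0.5789) = 1
Interference = 1 * 5 = 5
R_next = 6 + 5 = 11
R_next = R_prev, so the iteration has converged (response time = 11).

11


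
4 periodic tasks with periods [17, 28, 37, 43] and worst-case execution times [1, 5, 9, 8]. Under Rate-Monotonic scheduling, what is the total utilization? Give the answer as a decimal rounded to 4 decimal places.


Compute individual utilizations (exact fractions):
  Task 1: C/T = 1/17 (approx. 0.0588)
  Task 2: C/T = 5/28 (approx. 0.1786)
  Task 3: C/T = 9/37 (approx. 0.2432)
  Task 4: C/T = 8/43 (approx. 0.186)
Total utilization U = 1/17 + 5/28 + 9/37 + 8/43 = 504891/757316
Rounded to 4 decimal places: U = 0.6667
RM (Liu & Layland) bound for 4 tasks = 0.756828; compare with U = 504891/757316 (approx. 0.666685)
U <= bound, so schedulable by RM sufficient condition.

0.6667


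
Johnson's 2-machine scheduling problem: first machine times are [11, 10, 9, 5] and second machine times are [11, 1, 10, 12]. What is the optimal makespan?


Apply Johnson's rule:
  Group 1 (a <= b): [(4, 5, 12), (3, 9, 10), (1, 11, 11)]
  Group 2 (a > b): [(2, 10, 1)]
Optimal job order: [4, 3, 1, 2]
Schedule:
  Job 4: M1 done at 5, M2 done at 17
  Job 3: M1 done at 14, M2 done at 27
  Job 1: M1 done at 25, M2 done at 38
  Job 2: M1 done at 35, M2 done at 39
Makespan = 39

39


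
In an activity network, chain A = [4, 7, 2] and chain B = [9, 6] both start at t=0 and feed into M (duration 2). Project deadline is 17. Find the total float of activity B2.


Forward pass: ES(B2) = sum of predecessors on chain B = 9
EF = ES + duration = 9 + 6 = 15
Backward pass: LF(M) = deadline = 17; LS(M) = 17 - 2 = 15
LF(B2) = LS(M) - sum(successors on chain B) = 15 - 0 = 15
LS = LF - duration = 15 - 6 = 9
Total float = LS - ES = 9 - 9 = 0

0


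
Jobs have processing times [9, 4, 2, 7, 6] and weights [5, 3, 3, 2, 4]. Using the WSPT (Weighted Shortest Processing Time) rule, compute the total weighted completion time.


Compute p/w ratios and sort ascending (WSPT): [(2, 3), (4, 3), (6, 4), (9, 5), (7, 2)]
Compute weighted completion times:
  Job (p=2,w=3): C=2, w*C=3*2=6
  Job (p=4,w=3): C=6, w*C=3*6=18
  Job (p=6,w=4): C=12, w*C=4*12=48
  Job (p=9,w=5): C=21, w*C=5*21=105
  Job (p=7,w=2): C=28, w*C=2*28=56
Total weighted completion time = 233

233


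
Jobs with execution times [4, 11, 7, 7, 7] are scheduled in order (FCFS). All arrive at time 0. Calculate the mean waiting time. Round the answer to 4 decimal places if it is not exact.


FCFS order (as given): [4, 11, 7, 7, 7]
Waiting times:
  Job 1: wait = 0
  Job 2: wait = 4
  Job 3: wait = 15
  Job 4: wait = 22
  Job 5: wait = 29
Sum of waiting times = 70
Average waiting time = 70/5 = 14.0

14.0


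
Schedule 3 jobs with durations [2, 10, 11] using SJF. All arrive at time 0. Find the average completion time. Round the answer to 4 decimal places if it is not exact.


SJF order (ascending): [2, 10, 11]
Completion times:
  Job 1: burst=2, C=2
  Job 2: burst=10, C=12
  Job 3: burst=11, C=23
Average completion = 37/3 = 12.3333

12.3333


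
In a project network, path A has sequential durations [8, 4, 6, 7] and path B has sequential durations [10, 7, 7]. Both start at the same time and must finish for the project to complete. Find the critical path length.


Path A total = 8 + 4 + 6 + 7 = 25
Path B total = 10 + 7 + 7 = 24
Critical path = longest path = max(25, 24) = 25

25


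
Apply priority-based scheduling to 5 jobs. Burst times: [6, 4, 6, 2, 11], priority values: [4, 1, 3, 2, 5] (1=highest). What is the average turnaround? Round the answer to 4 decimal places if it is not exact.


Sort by priority (ascending = highest first):
Order: [(1, 4), (2, 2), (3, 6), (4, 6), (5, 11)]
Completion times:
  Priority 1, burst=4, C=4
  Priority 2, burst=2, C=6
  Priority 3, burst=6, C=12
  Priority 4, burst=6, C=18
  Priority 5, burst=11, C=29
Average turnaround = 69/5 = 13.8

13.8


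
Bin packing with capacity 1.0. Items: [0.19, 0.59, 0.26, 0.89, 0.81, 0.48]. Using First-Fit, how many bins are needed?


Place items sequentially using First-Fit:
  Item 0.19 -> new Bin 1
  Item 0.59 -> Bin 1 (now 0.78)
  Item 0.26 -> new Bin 2
  Item 0.89 -> new Bin 3
  Item 0.81 -> new Bin 4
  Item 0.48 -> Bin 2 (now 0.74)
Total bins used = 4

4


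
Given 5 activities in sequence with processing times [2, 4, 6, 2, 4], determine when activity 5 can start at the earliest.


Activity 5 starts after activities 1 through 4 complete.
Predecessor durations: [2, 4, 6, 2]
ES = 2 + 4 + 6 + 2 = 14

14


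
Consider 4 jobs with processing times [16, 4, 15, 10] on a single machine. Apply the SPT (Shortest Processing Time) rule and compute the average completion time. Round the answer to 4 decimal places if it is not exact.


Sort jobs by processing time (SPT order): [4, 10, 15, 16]
Compute completion times sequentially:
  Job 1: processing = 4, completes at 4
  Job 2: processing = 10, completes at 14
  Job 3: processing = 15, completes at 29
  Job 4: processing = 16, completes at 45
Sum of completion times = 92
Average completion time = 92/4 = 23.0

23.0


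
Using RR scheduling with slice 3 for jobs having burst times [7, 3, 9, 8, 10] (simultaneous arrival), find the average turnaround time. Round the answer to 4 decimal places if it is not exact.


Time quantum = 3
Execution trace:
  J1 runs 3 units, time = 3
  J2 runs 3 units, time = 6
  J3 runs 3 units, time = 9
  J4 runs 3 units, time = 12
  J5 runs 3 units, time = 15
  J1 runs 3 units, time = 18
  J3 runs 3 units, time = 21
  J4 runs 3 units, time = 24
  J5 runs 3 units, time = 27
  J1 runs 1 units, time = 28
  J3 runs 3 units, time = 31
  J4 runs 2 units, time = 33
  J5 runs 3 units, time = 36
  J5 runs 1 units, time = 37
Finish times: [28, 6, 31, 33, 37]
Average turnaround = 135/5 = 27.0

27.0


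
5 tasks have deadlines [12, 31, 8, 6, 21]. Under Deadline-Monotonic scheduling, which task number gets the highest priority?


Sort tasks by relative deadline (ascending):
  Task 4: deadline = 6
  Task 3: deadline = 8
  Task 1: deadline = 12
  Task 5: deadline = 21
  Task 2: deadline = 31
Priority order (highest first): [4, 3, 1, 5, 2]
Highest priority task = 4

4


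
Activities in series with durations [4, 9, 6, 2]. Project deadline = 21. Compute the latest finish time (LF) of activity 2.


LF(activity 2) = deadline - sum of successor durations
Successors: activities 3 through 4 with durations [6, 2]
Sum of successor durations = 8
LF = 21 - 8 = 13

13


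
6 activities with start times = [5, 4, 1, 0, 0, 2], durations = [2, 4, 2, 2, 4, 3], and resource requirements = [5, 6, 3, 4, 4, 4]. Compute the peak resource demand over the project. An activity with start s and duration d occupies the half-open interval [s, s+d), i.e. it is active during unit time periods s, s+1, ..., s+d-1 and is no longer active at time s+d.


Each activity i is active on [start_i, start_i + duration_i).
Compute total resource usage per time slot:
  t=0: active resources = [4, 4], total = 8
  t=1: active resources = [3, 4, 4], total = 11
  t=2: active resources = [3, 4, 4], total = 11
  t=3: active resources = [4, 4], total = 8
  t=4: active resources = [6, 4], total = 10
  t=5: active resources = [5, 6], total = 11
  t=6: active resources = [5, 6], total = 11
  t=7: active resources = [6], total = 6
Peak resource demand = 11

11


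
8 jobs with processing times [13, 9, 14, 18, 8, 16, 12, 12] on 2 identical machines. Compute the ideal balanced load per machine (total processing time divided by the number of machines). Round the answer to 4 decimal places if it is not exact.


Total processing time = 13 + 9 + 14 + 18 + 8 + 16 + 12 + 12 = 102
Number of machines = 2
Ideal balanced load = 102 / 2 = 51.0

51.0


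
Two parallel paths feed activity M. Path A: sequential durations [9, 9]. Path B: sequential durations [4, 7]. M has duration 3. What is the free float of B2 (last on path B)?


ES(B2) = sum of predecessors on chain B = 4
EF(B2) = ES + duration = 4 + 7 = 11
Successor of B2 is M. ES(M) = max(sum(A), sum(B)) = max(18, 11) = 18
Free float = ES(successor) - EF(current) = 18 - 11 = 7

7


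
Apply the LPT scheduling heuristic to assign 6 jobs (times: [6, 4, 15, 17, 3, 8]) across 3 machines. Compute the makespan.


Sort jobs in decreasing order (LPT): [17, 15, 8, 6, 4, 3]
Assign each job to the least loaded machine:
  Machine 1: jobs [17], load = 17
  Machine 2: jobs [15, 3], load = 18
  Machine 3: jobs [8, 6, 4], load = 18
Makespan = max load = 18

18


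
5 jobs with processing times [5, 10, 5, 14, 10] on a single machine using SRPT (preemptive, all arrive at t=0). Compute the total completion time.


Since all jobs arrive at t=0, SRPT equals SPT ordering.
SPT order: [5, 5, 10, 10, 14]
Completion times:
  Job 1: p=5, C=5
  Job 2: p=5, C=10
  Job 3: p=10, C=20
  Job 4: p=10, C=30
  Job 5: p=14, C=44
Total completion time = 5 + 10 + 20 + 30 + 44 = 109

109


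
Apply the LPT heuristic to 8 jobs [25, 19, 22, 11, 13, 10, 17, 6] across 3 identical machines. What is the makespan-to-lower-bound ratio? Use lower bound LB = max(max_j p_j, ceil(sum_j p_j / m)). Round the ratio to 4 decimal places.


LPT order: [25, 22, 19, 17, 13, 11, 10, 6]
Machine loads after assignment: [42, 45, 36]
LPT makespan = 45
Lower bound = max(max_job, ceil(total/3)) = max(25, 41) = 41
Ratio = 45 / 41 = 1.0976

1.0976


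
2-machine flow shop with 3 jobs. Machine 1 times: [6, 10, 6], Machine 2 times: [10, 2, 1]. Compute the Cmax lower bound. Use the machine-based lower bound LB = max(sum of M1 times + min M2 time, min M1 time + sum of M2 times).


LB1 = sum(M1 times) + min(M2 times) = 22 + 1 = 23
LB2 = min(M1 times) + sum(M2 times) = 6 + 13 = 19
Lower bound = max(LB1, LB2) = max(23, 19) = 23

23


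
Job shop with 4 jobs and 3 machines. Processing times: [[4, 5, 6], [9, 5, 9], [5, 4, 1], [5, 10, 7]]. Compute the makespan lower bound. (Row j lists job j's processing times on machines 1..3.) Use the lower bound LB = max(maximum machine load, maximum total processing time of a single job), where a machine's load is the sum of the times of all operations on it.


Machine loads:
  Machine 1: 4 + 9 + 5 + 5 = 23
  Machine 2: 5 + 5 + 4 + 10 = 24
  Machine 3: 6 + 9 + 1 + 7 = 23
Max machine load = 24
Job totals:
  Job 1: 15
  Job 2: 23
  Job 3: 10
  Job 4: 22
Max job total = 23
Lower bound = max(24, 23) = 24

24


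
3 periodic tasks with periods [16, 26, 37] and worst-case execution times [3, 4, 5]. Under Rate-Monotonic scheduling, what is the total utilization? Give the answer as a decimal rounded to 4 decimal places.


Compute individual utilizations (exact fractions):
  Task 1: C/T = 3/16 (approx. 0.1875)
  Task 2: C/T = 4/26 = 2/13 (approx. 0.1538)
  Task 3: C/T = 5/37 (approx. 0.1351)
Total utilization U = 3/16 + 2/13 + 5/37 = 3667/7696
Rounded to 4 decimal places: U = 0.4765
RM (Liu & Layland) bound for 3 tasks = 0.779763; compare with U = 3667/7696 (approx. 0.476481)
U <= bound, so schedulable by RM sufficient condition.

0.4765


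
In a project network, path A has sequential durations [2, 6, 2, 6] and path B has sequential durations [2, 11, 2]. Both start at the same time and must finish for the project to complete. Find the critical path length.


Path A total = 2 + 6 + 2 + 6 = 16
Path B total = 2 + 11 + 2 = 15
Critical path = longest path = max(16, 15) = 16

16


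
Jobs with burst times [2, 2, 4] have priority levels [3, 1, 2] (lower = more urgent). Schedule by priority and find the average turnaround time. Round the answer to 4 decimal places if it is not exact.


Sort by priority (ascending = highest first):
Order: [(1, 2), (2, 4), (3, 2)]
Completion times:
  Priority 1, burst=2, C=2
  Priority 2, burst=4, C=6
  Priority 3, burst=2, C=8
Average turnaround = 16/3 = 5.3333

5.3333


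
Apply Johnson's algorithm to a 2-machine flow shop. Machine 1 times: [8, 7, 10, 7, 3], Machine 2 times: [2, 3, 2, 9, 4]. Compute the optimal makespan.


Apply Johnson's rule:
  Group 1 (a <= b): [(5, 3, 4), (4, 7, 9)]
  Group 2 (a > b): [(2, 7, 3), (1, 8, 2), (3, 10, 2)]
Optimal job order: [5, 4, 2, 1, 3]
Schedule:
  Job 5: M1 done at 3, M2 done at 7
  Job 4: M1 done at 10, M2 done at 19
  Job 2: M1 done at 17, M2 done at 22
  Job 1: M1 done at 25, M2 done at 27
  Job 3: M1 done at 35, M2 done at 37
Makespan = 37

37


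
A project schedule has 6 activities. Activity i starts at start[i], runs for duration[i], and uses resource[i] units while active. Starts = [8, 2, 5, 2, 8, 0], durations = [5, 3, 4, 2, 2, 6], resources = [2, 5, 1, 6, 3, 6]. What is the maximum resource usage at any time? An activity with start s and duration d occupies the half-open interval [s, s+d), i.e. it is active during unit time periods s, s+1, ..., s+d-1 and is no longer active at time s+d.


Each activity i is active on [start_i, start_i + duration_i).
Compute total resource usage per time slot:
  t=0: active resources = [6], total = 6
  t=1: active resources = [6], total = 6
  t=2: active resources = [5, 6, 6], total = 17
  t=3: active resources = [5, 6, 6], total = 17
  t=4: active resources = [5, 6], total = 11
  t=5: active resources = [1, 6], total = 7
  t=6: active resources = [1], total = 1
  t=7: active resources = [1], total = 1
  t=8: active resources = [2, 1, 3], total = 6
  t=9: active resources = [2, 3], total = 5
  t=10: active resources = [2], total = 2
  t=11: active resources = [2], total = 2
  t=12: active resources = [2], total = 2
Peak resource demand = 17

17


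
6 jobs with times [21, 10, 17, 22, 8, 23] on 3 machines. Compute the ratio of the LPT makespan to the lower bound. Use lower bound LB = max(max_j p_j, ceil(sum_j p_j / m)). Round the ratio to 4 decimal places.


LPT order: [23, 22, 21, 17, 10, 8]
Machine loads after assignment: [31, 32, 38]
LPT makespan = 38
Lower bound = max(max_job, ceil(total/3)) = max(23, 34) = 34
Ratio = 38 / 34 = 1.1176

1.1176


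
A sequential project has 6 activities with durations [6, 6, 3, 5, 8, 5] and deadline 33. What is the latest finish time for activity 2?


LF(activity 2) = deadline - sum of successor durations
Successors: activities 3 through 6 with durations [3, 5, 8, 5]
Sum of successor durations = 21
LF = 33 - 21 = 12

12


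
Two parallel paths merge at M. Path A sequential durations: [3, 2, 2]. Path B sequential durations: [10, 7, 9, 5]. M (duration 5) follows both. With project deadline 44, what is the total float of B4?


Forward pass: ES(B4) = sum of predecessors on chain B = 26
EF = ES + duration = 26 + 5 = 31
Backward pass: LF(M) = deadline = 44; LS(M) = 44 - 5 = 39
LF(B4) = LS(M) - sum(successors on chain B) = 39 - 0 = 39
LS = LF - duration = 39 - 5 = 34
Total float = LS - ES = 34 - 26 = 8

8


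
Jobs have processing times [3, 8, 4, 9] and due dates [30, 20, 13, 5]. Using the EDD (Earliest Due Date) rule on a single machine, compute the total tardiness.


Sort by due date (EDD order): [(9, 5), (4, 13), (8, 20), (3, 30)]
Compute completion times and tardiness:
  Job 1: p=9, d=5, C=9, tardiness=max(0,9-5)=4
  Job 2: p=4, d=13, C=13, tardiness=max(0,13-13)=0
  Job 3: p=8, d=20, C=21, tardiness=max(0,21-20)=1
  Job 4: p=3, d=30, C=24, tardiness=max(0,24-30)=0
Total tardiness = 5

5


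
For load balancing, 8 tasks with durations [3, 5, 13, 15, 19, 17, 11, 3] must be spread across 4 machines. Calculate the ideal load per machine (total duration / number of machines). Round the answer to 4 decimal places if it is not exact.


Total processing time = 3 + 5 + 13 + 15 + 19 + 17 + 11 + 3 = 86
Number of machines = 4
Ideal balanced load = 86 / 4 = 21.5

21.5


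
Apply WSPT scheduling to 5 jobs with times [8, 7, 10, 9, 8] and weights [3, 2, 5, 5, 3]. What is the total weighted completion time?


Compute p/w ratios and sort ascending (WSPT): [(9, 5), (10, 5), (8, 3), (8, 3), (7, 2)]
Compute weighted completion times:
  Job (p=9,w=5): C=9, w*C=5*9=45
  Job (p=10,w=5): C=19, w*C=5*19=95
  Job (p=8,w=3): C=27, w*C=3*27=81
  Job (p=8,w=3): C=35, w*C=3*35=105
  Job (p=7,w=2): C=42, w*C=2*42=84
Total weighted completion time = 410

410


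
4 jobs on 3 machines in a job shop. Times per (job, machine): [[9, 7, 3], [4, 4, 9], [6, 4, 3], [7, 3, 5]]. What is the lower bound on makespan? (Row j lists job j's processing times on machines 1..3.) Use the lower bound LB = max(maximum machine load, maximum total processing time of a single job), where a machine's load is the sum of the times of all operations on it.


Machine loads:
  Machine 1: 9 + 4 + 6 + 7 = 26
  Machine 2: 7 + 4 + 4 + 3 = 18
  Machine 3: 3 + 9 + 3 + 5 = 20
Max machine load = 26
Job totals:
  Job 1: 19
  Job 2: 17
  Job 3: 13
  Job 4: 15
Max job total = 19
Lower bound = max(26, 19) = 26

26


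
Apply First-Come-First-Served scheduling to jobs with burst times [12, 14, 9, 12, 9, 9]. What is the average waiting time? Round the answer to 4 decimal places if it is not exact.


FCFS order (as given): [12, 14, 9, 12, 9, 9]
Waiting times:
  Job 1: wait = 0
  Job 2: wait = 12
  Job 3: wait = 26
  Job 4: wait = 35
  Job 5: wait = 47
  Job 6: wait = 56
Sum of waiting times = 176
Average waiting time = 176/6 = 29.3333

29.3333


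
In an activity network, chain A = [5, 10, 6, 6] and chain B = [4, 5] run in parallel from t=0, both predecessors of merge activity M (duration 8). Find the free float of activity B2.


ES(B2) = sum of predecessors on chain B = 4
EF(B2) = ES + duration = 4 + 5 = 9
Successor of B2 is M. ES(M) = max(sum(A), sum(B)) = max(27, 9) = 27
Free float = ES(successor) - EF(current) = 27 - 9 = 18

18


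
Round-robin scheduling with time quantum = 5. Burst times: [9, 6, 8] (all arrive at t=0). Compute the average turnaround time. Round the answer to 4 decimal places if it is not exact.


Time quantum = 5
Execution trace:
  J1 runs 5 units, time = 5
  J2 runs 5 units, time = 10
  J3 runs 5 units, time = 15
  J1 runs 4 units, time = 19
  J2 runs 1 units, time = 20
  J3 runs 3 units, time = 23
Finish times: [19, 20, 23]
Average turnaround = 62/3 = 20.6667

20.6667


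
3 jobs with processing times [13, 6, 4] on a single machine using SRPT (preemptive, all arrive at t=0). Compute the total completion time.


Since all jobs arrive at t=0, SRPT equals SPT ordering.
SPT order: [4, 6, 13]
Completion times:
  Job 1: p=4, C=4
  Job 2: p=6, C=10
  Job 3: p=13, C=23
Total completion time = 4 + 10 + 23 = 37

37


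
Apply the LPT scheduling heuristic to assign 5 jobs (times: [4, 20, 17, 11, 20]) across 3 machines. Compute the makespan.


Sort jobs in decreasing order (LPT): [20, 20, 17, 11, 4]
Assign each job to the least loaded machine:
  Machine 1: jobs [20, 4], load = 24
  Machine 2: jobs [20], load = 20
  Machine 3: jobs [17, 11], load = 28
Makespan = max load = 28

28


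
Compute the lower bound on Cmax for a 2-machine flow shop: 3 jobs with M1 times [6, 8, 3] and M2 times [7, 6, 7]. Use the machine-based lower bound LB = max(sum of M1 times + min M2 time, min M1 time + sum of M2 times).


LB1 = sum(M1 times) + min(M2 times) = 17 + 6 = 23
LB2 = min(M1 times) + sum(M2 times) = 3 + 20 = 23
Lower bound = max(LB1, LB2) = max(23, 23) = 23

23


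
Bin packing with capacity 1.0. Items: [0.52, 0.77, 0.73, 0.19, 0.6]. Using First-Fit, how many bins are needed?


Place items sequentially using First-Fit:
  Item 0.52 -> new Bin 1
  Item 0.77 -> new Bin 2
  Item 0.73 -> new Bin 3
  Item 0.19 -> Bin 1 (now 0.71)
  Item 0.6 -> new Bin 4
Total bins used = 4

4


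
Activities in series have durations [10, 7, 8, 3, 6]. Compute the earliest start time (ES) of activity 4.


Activity 4 starts after activities 1 through 3 complete.
Predecessor durations: [10, 7, 8]
ES = 10 + 7 + 8 = 25

25


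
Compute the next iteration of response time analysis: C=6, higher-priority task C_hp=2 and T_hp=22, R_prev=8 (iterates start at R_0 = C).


R_next = C + ceil(R_prev / T_hp) * C_hp
ceil(8 / 22) = ceil(0.3636) = 1
Interference = 1 * 2 = 2
R_next = 6 + 2 = 8
R_next = R_prev, so the iteration has converged (response time = 8).

8


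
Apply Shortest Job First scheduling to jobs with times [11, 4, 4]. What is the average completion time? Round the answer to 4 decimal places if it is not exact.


SJF order (ascending): [4, 4, 11]
Completion times:
  Job 1: burst=4, C=4
  Job 2: burst=4, C=8
  Job 3: burst=11, C=19
Average completion = 31/3 = 10.3333

10.3333


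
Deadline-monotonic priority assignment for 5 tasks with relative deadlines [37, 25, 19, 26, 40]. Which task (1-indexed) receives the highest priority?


Sort tasks by relative deadline (ascending):
  Task 3: deadline = 19
  Task 2: deadline = 25
  Task 4: deadline = 26
  Task 1: deadline = 37
  Task 5: deadline = 40
Priority order (highest first): [3, 2, 4, 1, 5]
Highest priority task = 3

3


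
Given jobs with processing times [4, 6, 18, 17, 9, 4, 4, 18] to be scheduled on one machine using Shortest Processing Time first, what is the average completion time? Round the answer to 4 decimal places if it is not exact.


Sort jobs by processing time (SPT order): [4, 4, 4, 6, 9, 17, 18, 18]
Compute completion times sequentially:
  Job 1: processing = 4, completes at 4
  Job 2: processing = 4, completes at 8
  Job 3: processing = 4, completes at 12
  Job 4: processing = 6, completes at 18
  Job 5: processing = 9, completes at 27
  Job 6: processing = 17, completes at 44
  Job 7: processing = 18, completes at 62
  Job 8: processing = 18, completes at 80
Sum of completion times = 255
Average completion time = 255/8 = 31.875

31.875


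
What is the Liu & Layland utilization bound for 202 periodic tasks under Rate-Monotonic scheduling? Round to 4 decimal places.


Compute 2^(1/202) = 1.0034373158
Subtract 1: 1.0034373158 - 1 = 0.0034373158
Multiply by n: 202 * 0.0034373158 = 0.6943377916
Round to 4 dp: 0.6943

0.6943


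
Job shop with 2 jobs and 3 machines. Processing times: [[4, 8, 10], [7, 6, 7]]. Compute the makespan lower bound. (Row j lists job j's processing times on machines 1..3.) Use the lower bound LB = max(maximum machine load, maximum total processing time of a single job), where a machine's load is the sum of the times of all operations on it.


Machine loads:
  Machine 1: 4 + 7 = 11
  Machine 2: 8 + 6 = 14
  Machine 3: 10 + 7 = 17
Max machine load = 17
Job totals:
  Job 1: 22
  Job 2: 20
Max job total = 22
Lower bound = max(17, 22) = 22

22
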